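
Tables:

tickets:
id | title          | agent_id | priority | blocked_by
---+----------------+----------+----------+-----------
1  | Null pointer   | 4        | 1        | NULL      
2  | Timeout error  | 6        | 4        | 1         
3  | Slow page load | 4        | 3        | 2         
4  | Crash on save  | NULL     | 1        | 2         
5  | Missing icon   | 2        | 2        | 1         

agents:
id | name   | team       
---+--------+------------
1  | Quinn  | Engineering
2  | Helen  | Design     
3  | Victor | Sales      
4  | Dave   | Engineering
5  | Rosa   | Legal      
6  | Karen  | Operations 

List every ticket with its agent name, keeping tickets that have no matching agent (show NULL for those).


LEFT JOIN keeps every row from tickets (the left table); where agent_id has no match in agents, the agent columns become NULL. Walk through each ticket:
  - ticket 1 (Null pointer): agent_id=4 -> matches Dave
  - ticket 2 (Timeout error): agent_id=6 -> matches Karen
  - ticket 3 (Slow page load): agent_id=4 -> matches Dave
  - ticket 4 (Crash on save): agent_id=NULL, no match -> kept with NULL
  - ticket 5 (Missing icon): agent_id=2 -> matches Helen
All 5 rows appear; 1 has NULL agent.

SQL:
SELECT a.title, b.name AS agent
FROM tickets a
LEFT JOIN agents b ON a.agent_id = b.id

Result:
title          | agent
---------------+------
Null pointer   | Dave 
Timeout error  | Karen
Slow page load | Dave 
Crash on save  | NULL 
Missing icon   | Helen


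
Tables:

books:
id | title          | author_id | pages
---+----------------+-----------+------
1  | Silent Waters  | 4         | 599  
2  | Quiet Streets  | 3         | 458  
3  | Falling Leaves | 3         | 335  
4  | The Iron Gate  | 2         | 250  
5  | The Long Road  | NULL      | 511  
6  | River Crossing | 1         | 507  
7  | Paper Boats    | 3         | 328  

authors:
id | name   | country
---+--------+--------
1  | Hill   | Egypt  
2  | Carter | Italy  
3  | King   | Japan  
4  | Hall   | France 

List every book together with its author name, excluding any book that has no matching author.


INNER JOIN keeps only books rows whose author_id matches an id in authors. Walk through each book:
  - book 1 (Silent Waters): author_id=4 -> matches Hall
  - book 2 (Quiet Streets): author_id=3 -> matches King
  - book 3 (Falling Leaves): author_id=3 -> matches King
  - book 4 (The Iron Gate): author_id=2 -> matches Carter
  - book 5 (The Long Road): author_id=NULL, no match -> dropped
  - book 6 (River Crossing): author_id=1 -> matches Hill
  - book 7 (Paper Boats): author_id=3 -> matches King
So 1 of 7 rows is dropped.

SQL:
SELECT a.title, b.name AS author
FROM books a
INNER JOIN authors b ON a.author_id = b.id

Result:
title          | author
---------------+-------
Silent Waters  | Hall  
Quiet Streets  | King  
Falling Leaves | King  
The Iron Gate  | Carter
River Crossing | Hill  
Paper Boats    | King  


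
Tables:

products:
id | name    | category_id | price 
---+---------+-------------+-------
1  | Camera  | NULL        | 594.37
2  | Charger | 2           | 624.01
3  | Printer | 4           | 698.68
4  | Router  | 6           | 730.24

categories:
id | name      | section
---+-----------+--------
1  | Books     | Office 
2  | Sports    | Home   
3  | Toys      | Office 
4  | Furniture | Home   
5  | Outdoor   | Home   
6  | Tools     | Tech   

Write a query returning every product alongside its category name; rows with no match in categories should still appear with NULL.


LEFT JOIN keeps every row from products (the left table); where category_id has no match in categories, the category columns become NULL. Walk through each product:
  - product 1 (Camera): category_id=NULL, no match -> kept with NULL
  - product 2 (Charger): category_id=2 -> matches Sports
  - product 3 (Printer): category_id=4 -> matches Furniture
  - product 4 (Router): category_id=6 -> matches Tools
All 4 rows appear; 1 has NULL category.

SQL:
SELECT a.name, b.name AS category
FROM products a
LEFT JOIN categories b ON a.category_id = b.id

Result:
name    | category 
--------+----------
Camera  | NULL     
Charger | Sports   
Printer | Furniture
Router  | Tools    


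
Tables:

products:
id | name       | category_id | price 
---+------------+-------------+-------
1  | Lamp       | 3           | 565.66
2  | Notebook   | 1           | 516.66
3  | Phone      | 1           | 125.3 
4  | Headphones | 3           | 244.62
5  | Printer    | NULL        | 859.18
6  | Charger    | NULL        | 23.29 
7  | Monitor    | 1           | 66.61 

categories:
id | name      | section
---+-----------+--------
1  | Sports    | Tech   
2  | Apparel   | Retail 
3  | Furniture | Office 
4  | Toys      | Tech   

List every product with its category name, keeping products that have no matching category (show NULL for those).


LEFT JOIN keeps every row from products (the left table); where category_id has no match in categories, the category columns become NULL. Walk through each product:
  - product 1 (Lamp): category_id=3 -> matches Furniture
  - product 2 (Notebook): category_id=1 -> matches Sports
  - product 3 (Phone): category_id=1 -> matches Sports
  - product 4 (Headphones): category_id=3 -> matches Furniture
  - product 5 (Printer): category_id=NULL, no match -> kept with NULL
  - product 6 (Charger): category_id=NULL, no match -> kept with NULL
  - product 7 (Monitor): category_id=1 -> matches Sports
All 7 rows appear; 2 have NULL category.

SQL:
SELECT a.name, b.name AS category
FROM products a
LEFT JOIN categories b ON a.category_id = b.id

Result:
name       | category 
-----------+----------
Lamp       | Furniture
Notebook   | Sports   
Phone      | Sports   
Headphones | Furniture
Printer    | NULL     
Charger    | NULL     
Monitor    | Sports   


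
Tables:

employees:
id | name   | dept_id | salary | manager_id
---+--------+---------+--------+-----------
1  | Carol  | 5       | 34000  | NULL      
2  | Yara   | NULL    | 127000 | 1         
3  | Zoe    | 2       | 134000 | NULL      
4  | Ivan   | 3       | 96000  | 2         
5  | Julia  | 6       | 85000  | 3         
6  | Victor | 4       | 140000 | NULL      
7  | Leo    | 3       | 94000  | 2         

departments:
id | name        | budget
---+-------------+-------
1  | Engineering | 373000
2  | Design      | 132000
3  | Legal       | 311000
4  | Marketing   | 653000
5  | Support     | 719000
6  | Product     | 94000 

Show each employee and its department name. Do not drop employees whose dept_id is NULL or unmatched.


LEFT JOIN keeps every row from employees (the left table); where dept_id has no match in departments, the department columns become NULL. Walk through each employee:
  - employee 1 (Carol): dept_id=5 -> matches Support
  - employee 2 (Yara): dept_id=NULL, no match -> kept with NULL
  - employee 3 (Zoe): dept_id=2 -> matches Design
  - employee 4 (Ivan): dept_id=3 -> matches Legal
  - employee 5 (Julia): dept_id=6 -> matches Product
  - employee 6 (Victor): dept_id=4 -> matches Marketing
  - employee 7 (Leo): dept_id=3 -> matches Legal
All 7 rows appear; 1 has NULL department.

SQL:
SELECT a.name, b.name AS department
FROM employees a
LEFT JOIN departments b ON a.dept_id = b.id

Result:
name   | department
-------+-----------
Carol  | Support   
Yara   | NULL      
Zoe    | Design    
Ivan   | Legal     
Julia  | Product   
Victor | Marketing 
Leo    | Legal     


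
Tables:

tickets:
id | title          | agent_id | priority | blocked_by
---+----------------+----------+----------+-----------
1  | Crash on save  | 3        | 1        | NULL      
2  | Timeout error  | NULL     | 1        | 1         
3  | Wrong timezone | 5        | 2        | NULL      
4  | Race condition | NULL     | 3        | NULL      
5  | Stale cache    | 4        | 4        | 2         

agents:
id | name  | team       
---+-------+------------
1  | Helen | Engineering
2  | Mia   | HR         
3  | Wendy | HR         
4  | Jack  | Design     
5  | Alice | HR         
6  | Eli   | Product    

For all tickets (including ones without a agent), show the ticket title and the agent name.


LEFT JOIN keeps every row from tickets (the left table); where agent_id has no match in agents, the agent columns become NULL. Walk through each ticket:
  - ticket 1 (Crash on save): agent_id=3 -> matches Wendy
  - ticket 2 (Timeout error): agent_id=NULL, no match -> kept with NULL
  - ticket 3 (Wrong timezone): agent_id=5 -> matches Alice
  - ticket 4 (Race condition): agent_id=NULL, no match -> kept with NULL
  - ticket 5 (Stale cache): agent_id=4 -> matches Jack
All 5 rows appear; 2 have NULL agent.

SQL:
SELECT a.title, b.name AS agent
FROM tickets a
LEFT JOIN agents b ON a.agent_id = b.id

Result:
title          | agent
---------------+------
Crash on save  | Wendy
Timeout error  | NULL 
Wrong timezone | Alice
Race condition | NULL 
Stale cache    | Jack 


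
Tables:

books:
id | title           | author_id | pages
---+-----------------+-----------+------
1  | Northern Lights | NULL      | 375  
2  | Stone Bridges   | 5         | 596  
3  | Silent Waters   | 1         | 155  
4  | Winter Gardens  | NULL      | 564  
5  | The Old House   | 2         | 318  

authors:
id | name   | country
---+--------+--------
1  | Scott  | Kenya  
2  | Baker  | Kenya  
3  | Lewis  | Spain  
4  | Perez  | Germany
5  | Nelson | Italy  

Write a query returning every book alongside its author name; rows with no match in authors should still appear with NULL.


LEFT JOIN keeps every row from books (the left table); where author_id has no match in authors, the author columns become NULL. Walk through each book:
  - book 1 (Northern Lights): author_id=NULL, no match -> kept with NULL
  - book 2 (Stone Bridges): author_id=5 -> matches Nelson
  - book 3 (Silent Waters): author_id=1 -> matches Scott
  - book 4 (Winter Gardens): author_id=NULL, no match -> kept with NULL
  - book 5 (The Old House): author_id=2 -> matches Baker
All 5 rows appear; 2 have NULL author.

SQL:
SELECT a.title, b.name AS author
FROM books a
LEFT JOIN authors b ON a.author_id = b.id

Result:
title           | author
----------------+-------
Northern Lights | NULL  
Stone Bridges   | Nelson
Silent Waters   | Scott 
Winter Gardens  | NULL  
The Old House   | Baker 


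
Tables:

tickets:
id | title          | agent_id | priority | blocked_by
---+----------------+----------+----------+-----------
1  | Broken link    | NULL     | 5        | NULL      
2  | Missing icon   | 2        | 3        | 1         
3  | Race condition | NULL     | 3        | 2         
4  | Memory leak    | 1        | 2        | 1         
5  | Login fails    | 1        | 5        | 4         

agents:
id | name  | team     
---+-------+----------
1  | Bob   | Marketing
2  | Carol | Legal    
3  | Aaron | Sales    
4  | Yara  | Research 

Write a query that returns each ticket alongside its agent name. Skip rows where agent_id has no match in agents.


INNER JOIN keeps only tickets rows whose agent_id matches an id in agents. Walk through each ticket:
  - ticket 1 (Broken link): agent_id=NULL, no match -> dropped
  - ticket 2 (Missing icon): agent_id=2 -> matches Carol
  - ticket 3 (Race condition): agent_id=NULL, no match -> dropped
  - ticket 4 (Memory leak): agent_id=1 -> matches Bob
  - ticket 5 (Login fails): agent_id=1 -> matches Bob
So 2 of 5 rows are dropped.

SQL:
SELECT a.title, b.name AS agent
FROM tickets a
INNER JOIN agents b ON a.agent_id = b.id

Result:
title        | agent
-------------+------
Missing icon | Carol
Memory leak  | Bob  
Login fails  | Bob  


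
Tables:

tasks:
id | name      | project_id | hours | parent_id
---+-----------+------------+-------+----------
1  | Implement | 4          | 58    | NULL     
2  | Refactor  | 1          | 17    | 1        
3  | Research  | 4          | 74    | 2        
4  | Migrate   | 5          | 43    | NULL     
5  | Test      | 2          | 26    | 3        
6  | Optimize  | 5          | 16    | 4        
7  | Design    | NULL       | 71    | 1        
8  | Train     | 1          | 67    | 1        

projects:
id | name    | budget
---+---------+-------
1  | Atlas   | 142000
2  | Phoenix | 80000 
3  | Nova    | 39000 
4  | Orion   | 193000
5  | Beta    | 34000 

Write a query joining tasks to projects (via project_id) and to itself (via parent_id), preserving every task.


Two LEFT JOINs from the same base table tasks: one to projects via project_id, one to tasks itself via parent_id. Both are LEFT so every task is preserved.
Match against projects:
  - task 1 (Implement): project_id=4 -> matches Orion
  - task 2 (Refactor): project_id=1 -> matches Atlas
  - task 3 (Research): project_id=4 -> matches Orion
  - task 4 (Migrate): project_id=5 -> matches Beta
  - task 5 (Test): project_id=2 -> matches Phoenix
  - task 6 (Optimize): project_id=5 -> matches Beta
  - task 7 (Design): project_id=NULL, no match -> kept with NULL
  - task 8 (Train): project_id=1 -> matches Atlas
Match against tasks (self):
  - task 1 (Implement): parent_id=NULL -> NULL
  - task 2 (Refactor): parent_id=1 -> Implement
  - task 3 (Research): parent_id=2 -> Refactor
  - task 4 (Migrate): parent_id=NULL -> NULL
  - task 5 (Test): parent_id=3 -> Research
  - task 6 (Optimize): parent_id=4 -> Migrate
  - task 7 (Design): parent_id=1 -> Implement
  - task 8 (Train): parent_id=1 -> Implement

SQL:
SELECT a.name, b.name AS project, c.name AS parent
FROM tasks a
LEFT JOIN projects b ON a.project_id = b.id
LEFT JOIN tasks c ON a.parent_id = c.id

Result:
name      | project | parent   
----------+---------+----------
Implement | Orion   | NULL     
Refactor  | Atlas   | Implement
Research  | Orion   | Refactor 
Migrate   | Beta    | NULL     
Test      | Phoenix | Research 
Optimize  | Beta    | Migrate  
Design    | NULL    | Implement
Train     | Atlas   | Implement


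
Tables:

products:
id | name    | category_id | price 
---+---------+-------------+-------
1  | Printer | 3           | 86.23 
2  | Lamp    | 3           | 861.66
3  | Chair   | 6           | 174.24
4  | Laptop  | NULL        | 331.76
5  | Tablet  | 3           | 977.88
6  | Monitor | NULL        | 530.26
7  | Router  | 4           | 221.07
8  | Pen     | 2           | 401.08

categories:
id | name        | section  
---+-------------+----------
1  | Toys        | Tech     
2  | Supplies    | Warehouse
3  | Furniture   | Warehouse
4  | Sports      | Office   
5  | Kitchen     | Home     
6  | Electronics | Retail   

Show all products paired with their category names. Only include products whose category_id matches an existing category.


INNER JOIN keeps only products rows whose category_id matches an id in categories. Walk through each product:
  - product 1 (Printer): category_id=3 -> matches Furniture
  - product 2 (Lamp): category_id=3 -> matches Furniture
  - product 3 (Chair): category_id=6 -> matches Electronics
  - product 4 (Laptop): category_id=NULL, no match -> dropped
  - product 5 (Tablet): category_id=3 -> matches Furniture
  - product 6 (Monitor): category_id=NULL, no match -> dropped
  - product 7 (Router): category_id=4 -> matches Sports
  - product 8 (Pen): category_id=2 -> matches Supplies
So 2 of 8 rows are dropped.

SQL:
SELECT a.name, b.name AS category
FROM products a
INNER JOIN categories b ON a.category_id = b.id

Result:
name    | category   
--------+------------
Printer | Furniture  
Lamp    | Furniture  
Chair   | Electronics
Tablet  | Furniture  
Router  | Sports     
Pen     | Supplies   


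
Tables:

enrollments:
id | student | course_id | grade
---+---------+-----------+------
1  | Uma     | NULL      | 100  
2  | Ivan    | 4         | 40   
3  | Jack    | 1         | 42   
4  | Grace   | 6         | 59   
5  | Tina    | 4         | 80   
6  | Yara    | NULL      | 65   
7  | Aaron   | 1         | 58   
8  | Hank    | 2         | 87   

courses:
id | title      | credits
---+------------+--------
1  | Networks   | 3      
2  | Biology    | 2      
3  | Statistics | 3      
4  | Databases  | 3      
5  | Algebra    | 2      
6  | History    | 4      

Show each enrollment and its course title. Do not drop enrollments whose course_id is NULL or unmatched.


LEFT JOIN keeps every row from enrollments (the left table); where course_id has no match in courses, the course columns become NULL. Walk through each enrollment:
  - enrollment 1 (Uma): course_id=NULL, no match -> kept with NULL
  - enrollment 2 (Ivan): course_id=4 -> matches Databases
  - enrollment 3 (Jack): course_id=1 -> matches Networks
  - enrollment 4 (Grace): course_id=6 -> matches History
  - enrollment 5 (Tina): course_id=4 -> matches Databases
  - enrollment 6 (Yara): course_id=NULL, no match -> kept with NULL
  - enrollment 7 (Aaron): course_id=1 -> matches Networks
  - enrollment 8 (Hank): course_id=2 -> matches Biology
All 8 rows appear; 2 have NULL course.

SQL:
SELECT a.student, b.title AS course
FROM enrollments a
LEFT JOIN courses b ON a.course_id = b.id

Result:
student | course   
--------+----------
Uma     | NULL     
Ivan    | Databases
Jack    | Networks 
Grace   | History  
Tina    | Databases
Yara    | NULL     
Aaron   | Networks 
Hank    | Biology  


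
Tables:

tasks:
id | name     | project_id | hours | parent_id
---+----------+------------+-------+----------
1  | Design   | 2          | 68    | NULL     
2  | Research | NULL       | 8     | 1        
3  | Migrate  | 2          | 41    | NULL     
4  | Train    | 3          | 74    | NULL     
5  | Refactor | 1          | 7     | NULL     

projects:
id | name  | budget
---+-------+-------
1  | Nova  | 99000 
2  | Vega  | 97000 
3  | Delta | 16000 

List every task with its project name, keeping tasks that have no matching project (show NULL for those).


LEFT JOIN keeps every row from tasks (the left table); where project_id has no match in projects, the project columns become NULL. Walk through each task:
  - task 1 (Design): project_id=2 -> matches Vega
  - task 2 (Research): project_id=NULL, no match -> kept with NULL
  - task 3 (Migrate): project_id=2 -> matches Vega
  - task 4 (Train): project_id=3 -> matches Delta
  - task 5 (Refactor): project_id=1 -> matches Nova
All 5 rows appear; 1 has NULL project.

SQL:
SELECT a.name, b.name AS project
FROM tasks a
LEFT JOIN projects b ON a.project_id = b.id

Result:
name     | project
---------+--------
Design   | Vega   
Research | NULL   
Migrate  | Vega   
Train    | Delta  
Refactor | Nova   


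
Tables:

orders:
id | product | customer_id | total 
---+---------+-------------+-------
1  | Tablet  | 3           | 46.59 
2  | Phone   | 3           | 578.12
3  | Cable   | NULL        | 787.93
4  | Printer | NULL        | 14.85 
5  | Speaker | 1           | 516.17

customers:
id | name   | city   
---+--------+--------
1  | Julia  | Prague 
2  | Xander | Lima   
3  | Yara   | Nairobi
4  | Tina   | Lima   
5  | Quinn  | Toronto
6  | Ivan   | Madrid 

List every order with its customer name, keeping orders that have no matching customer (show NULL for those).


LEFT JOIN keeps every row from orders (the left table); where customer_id has no match in customers, the customer columns become NULL. Walk through each order:
  - order 1 (Tablet): customer_id=3 -> matches Yara
  - order 2 (Phone): customer_id=3 -> matches Yara
  - order 3 (Cable): customer_id=NULL, no match -> kept with NULL
  - order 4 (Printer): customer_id=NULL, no match -> kept with NULL
  - order 5 (Speaker): customer_id=1 -> matches Julia
All 5 rows appear; 2 have NULL customer.

SQL:
SELECT a.product, b.name AS customer
FROM orders a
LEFT JOIN customers b ON a.customer_id = b.id

Result:
product | customer
--------+---------
Tablet  | Yara    
Phone   | Yara    
Cable   | NULL    
Printer | NULL    
Speaker | Julia   


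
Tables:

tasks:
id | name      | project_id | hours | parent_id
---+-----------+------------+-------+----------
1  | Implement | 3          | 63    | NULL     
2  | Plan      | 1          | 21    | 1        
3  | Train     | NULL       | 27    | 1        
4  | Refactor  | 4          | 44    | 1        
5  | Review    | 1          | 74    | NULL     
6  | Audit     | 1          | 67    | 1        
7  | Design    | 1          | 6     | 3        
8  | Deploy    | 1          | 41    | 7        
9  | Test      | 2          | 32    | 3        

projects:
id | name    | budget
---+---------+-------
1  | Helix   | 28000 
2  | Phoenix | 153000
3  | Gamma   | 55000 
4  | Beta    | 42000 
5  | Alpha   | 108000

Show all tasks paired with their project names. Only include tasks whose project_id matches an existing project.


INNER JOIN keeps only tasks rows whose project_id matches an id in projects. Walk through each task:
  - task 1 (Implement): project_id=3 -> matches Gamma
  - task 2 (Plan): project_id=1 -> matches Helix
  - task 3 (Train): project_id=NULL, no match -> dropped
  - task 4 (Refactor): project_id=4 -> matches Beta
  - task 5 (Review): project_id=1 -> matches Helix
  - task 6 (Audit): project_id=1 -> matches Helix
  - task 7 (Design): project_id=1 -> matches Helix
  - task 8 (Deploy): project_id=1 -> matches Helix
  - task 9 (Test): project_id=2 -> matches Phoenix
So 1 of 9 rows is dropped.

SQL:
SELECT a.name, b.name AS project
FROM tasks a
INNER JOIN projects b ON a.project_id = b.id

Result:
name      | project
----------+--------
Implement | Gamma  
Plan      | Helix  
Refactor  | Beta   
Review    | Helix  
Audit     | Helix  
Design    | Helix  
Deploy    | Helix  
Test      | Phoenix


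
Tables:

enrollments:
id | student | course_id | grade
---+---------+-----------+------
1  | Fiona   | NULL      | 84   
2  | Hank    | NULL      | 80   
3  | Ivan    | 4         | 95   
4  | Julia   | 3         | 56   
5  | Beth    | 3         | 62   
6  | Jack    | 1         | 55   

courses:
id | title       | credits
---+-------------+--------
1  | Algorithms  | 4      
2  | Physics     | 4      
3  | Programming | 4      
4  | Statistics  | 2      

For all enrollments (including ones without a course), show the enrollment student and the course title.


LEFT JOIN keeps every row from enrollments (the left table); where course_id has no match in courses, the course columns become NULL. Walk through each enrollment:
  - enrollment 1 (Fiona): course_id=NULL, no match -> kept with NULL
  - enrollment 2 (Hank): course_id=NULL, no match -> kept with NULL
  - enrollment 3 (Ivan): course_id=4 -> matches Statistics
  - enrollment 4 (Julia): course_id=3 -> matches Programming
  - enrollment 5 (Beth): course_id=3 -> matches Programming
  - enrollment 6 (Jack): course_id=1 -> matches Algorithms
All 6 rows appear; 2 have NULL course.

SQL:
SELECT a.student, b.title AS course
FROM enrollments a
LEFT JOIN courses b ON a.course_id = b.id

Result:
student | course     
--------+------------
Fiona   | NULL       
Hank    | NULL       
Ivan    | Statistics 
Julia   | Programming
Beth    | Programming
Jack    | Algorithms 


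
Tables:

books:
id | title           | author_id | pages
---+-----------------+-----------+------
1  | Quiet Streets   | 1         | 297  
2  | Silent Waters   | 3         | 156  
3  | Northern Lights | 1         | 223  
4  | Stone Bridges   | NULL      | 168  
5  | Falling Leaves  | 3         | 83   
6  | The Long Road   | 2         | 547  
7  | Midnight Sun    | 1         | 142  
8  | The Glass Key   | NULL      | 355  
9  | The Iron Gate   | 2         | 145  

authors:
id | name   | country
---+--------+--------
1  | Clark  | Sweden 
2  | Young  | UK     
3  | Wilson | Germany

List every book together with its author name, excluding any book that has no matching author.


INNER JOIN keeps only books rows whose author_id matches an id in authors. Walk through each book:
  - book 1 (Quiet Streets): author_id=1 -> matches Clark
  - book 2 (Silent Waters): author_id=3 -> matches Wilson
  - book 3 (Northern Lights): author_id=1 -> matches Clark
  - book 4 (Stone Bridges): author_id=NULL, no match -> dropped
  - book 5 (Falling Leaves): author_id=3 -> matches Wilson
  - book 6 (The Long Road): author_id=2 -> matches Young
  - book 7 (Midnight Sun): author_id=1 -> matches Clark
  - book 8 (The Glass Key): author_id=NULL, no match -> dropped
  - book 9 (The Iron Gate): author_id=2 -> matches Young
So 2 of 9 rows are dropped.

SQL:
SELECT a.title, b.name AS author
FROM books a
INNER JOIN authors b ON a.author_id = b.id

Result:
title           | author
----------------+-------
Quiet Streets   | Clark 
Silent Waters   | Wilson
Northern Lights | Clark 
Falling Leaves  | Wilson
The Long Road   | Young 
Midnight Sun    | Clark 
The Iron Gate   | Young 


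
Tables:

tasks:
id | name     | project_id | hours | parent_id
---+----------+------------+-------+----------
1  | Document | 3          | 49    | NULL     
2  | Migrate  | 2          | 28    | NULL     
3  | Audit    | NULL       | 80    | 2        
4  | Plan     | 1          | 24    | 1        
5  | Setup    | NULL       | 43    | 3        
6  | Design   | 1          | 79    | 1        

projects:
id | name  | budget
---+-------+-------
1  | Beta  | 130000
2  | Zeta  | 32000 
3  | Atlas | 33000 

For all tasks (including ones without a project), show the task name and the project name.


LEFT JOIN keeps every row from tasks (the left table); where project_id has no match in projects, the project columns become NULL. Walk through each task:
  - task 1 (Document): project_id=3 -> matches Atlas
  - task 2 (Migrate): project_id=2 -> matches Zeta
  - task 3 (Audit): project_id=NULL, no match -> kept with NULL
  - task 4 (Plan): project_id=1 -> matches Beta
  - task 5 (Setup): project_id=NULL, no match -> kept with NULL
  - task 6 (Design): project_id=1 -> matches Beta
All 6 rows appear; 2 have NULL project.

SQL:
SELECT a.name, b.name AS project
FROM tasks a
LEFT JOIN projects b ON a.project_id = b.id

Result:
name     | project
---------+--------
Document | Atlas  
Migrate  | Zeta   
Audit    | NULL   
Plan     | Beta   
Setup    | NULL   
Design   | Beta   


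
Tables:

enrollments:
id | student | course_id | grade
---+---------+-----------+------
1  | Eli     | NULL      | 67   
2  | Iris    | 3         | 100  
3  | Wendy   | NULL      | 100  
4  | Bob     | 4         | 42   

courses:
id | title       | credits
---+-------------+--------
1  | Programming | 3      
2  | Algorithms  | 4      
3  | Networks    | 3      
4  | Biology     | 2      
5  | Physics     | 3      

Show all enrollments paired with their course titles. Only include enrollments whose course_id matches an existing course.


INNER JOIN keeps only enrollments rows whose course_id matches an id in courses. Walk through each enrollment:
  - enrollment 1 (Eli): course_id=NULL, no match -> dropped
  - enrollment 2 (Iris): course_id=3 -> matches Networks
  - enrollment 3 (Wendy): course_id=NULL, no match -> dropped
  - enrollment 4 (Bob): course_id=4 -> matches Biology
So 2 of 4 rows are dropped.

SQL:
SELECT a.student, b.title AS course
FROM enrollments a
INNER JOIN courses b ON a.course_id = b.id

Result:
student | course  
--------+---------
Iris    | Networks
Bob     | Biology 


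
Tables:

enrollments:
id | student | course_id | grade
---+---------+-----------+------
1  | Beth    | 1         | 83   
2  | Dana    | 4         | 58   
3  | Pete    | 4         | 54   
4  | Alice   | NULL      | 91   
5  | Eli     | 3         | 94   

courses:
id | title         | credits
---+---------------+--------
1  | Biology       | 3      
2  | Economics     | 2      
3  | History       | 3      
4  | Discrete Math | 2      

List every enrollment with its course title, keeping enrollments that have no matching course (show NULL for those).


LEFT JOIN keeps every row from enrollments (the left table); where course_id has no match in courses, the course columns become NULL. Walk through each enrollment:
  - enrollment 1 (Beth): course_id=1 -> matches Biology
  - enrollment 2 (Dana): course_id=4 -> matches Discrete Math
  - enrollment 3 (Pete): course_id=4 -> matches Discrete Math
  - enrollment 4 (Alice): course_id=NULL, no match -> kept with NULL
  - enrollment 5 (Eli): course_id=3 -> matches History
All 5 rows appear; 1 has NULL course.

SQL:
SELECT a.student, b.title AS course
FROM enrollments a
LEFT JOIN courses b ON a.course_id = b.id

Result:
student | course       
--------+--------------
Beth    | Biology      
Dana    | Discrete Math
Pete    | Discrete Math
Alice   | NULL         
Eli     | History      


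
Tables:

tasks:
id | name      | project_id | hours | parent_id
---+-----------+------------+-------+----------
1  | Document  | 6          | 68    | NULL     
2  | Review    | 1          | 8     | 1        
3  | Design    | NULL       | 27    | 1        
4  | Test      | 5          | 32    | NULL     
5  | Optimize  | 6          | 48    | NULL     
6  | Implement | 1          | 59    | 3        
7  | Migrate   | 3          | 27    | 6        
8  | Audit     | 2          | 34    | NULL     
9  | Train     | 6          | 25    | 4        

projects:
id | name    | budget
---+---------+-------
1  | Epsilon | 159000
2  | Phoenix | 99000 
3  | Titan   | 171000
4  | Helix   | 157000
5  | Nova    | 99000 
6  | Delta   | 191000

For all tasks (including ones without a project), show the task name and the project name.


LEFT JOIN keeps every row from tasks (the left table); where project_id has no match in projects, the project columns become NULL. Walk through each task:
  - task 1 (Document): project_id=6 -> matches Delta
  - task 2 (Review): project_id=1 -> matches Epsilon
  - task 3 (Design): project_id=NULL, no match -> kept with NULL
  - task 4 (Test): project_id=5 -> matches Nova
  - task 5 (Optimize): project_id=6 -> matches Delta
  - task 6 (Implement): project_id=1 -> matches Epsilon
  - task 7 (Migrate): project_id=3 -> matches Titan
  - task 8 (Audit): project_id=2 -> matches Phoenix
  - task 9 (Train): project_id=6 -> matches Delta
All 9 rows appear; 1 has NULL project.

SQL:
SELECT a.name, b.name AS project
FROM tasks a
LEFT JOIN projects b ON a.project_id = b.id

Result:
name      | project
----------+--------
Document  | Delta  
Review    | Epsilon
Design    | NULL   
Test      | Nova   
Optimize  | Delta  
Implement | Epsilon
Migrate   | Titan  
Audit     | Phoenix
Train     | Delta  


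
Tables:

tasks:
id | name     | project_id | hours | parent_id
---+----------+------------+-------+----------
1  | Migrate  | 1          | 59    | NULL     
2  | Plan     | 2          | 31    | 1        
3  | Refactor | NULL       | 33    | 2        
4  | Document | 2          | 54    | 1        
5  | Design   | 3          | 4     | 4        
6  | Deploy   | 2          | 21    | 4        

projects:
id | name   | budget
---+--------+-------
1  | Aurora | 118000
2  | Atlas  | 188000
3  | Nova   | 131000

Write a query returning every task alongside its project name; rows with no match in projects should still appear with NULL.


LEFT JOIN keeps every row from tasks (the left table); where project_id has no match in projects, the project columns become NULL. Walk through each task:
  - task 1 (Migrate): project_id=1 -> matches Aurora
  - task 2 (Plan): project_id=2 -> matches Atlas
  - task 3 (Refactor): project_id=NULL, no match -> kept with NULL
  - task 4 (Document): project_id=2 -> matches Atlas
  - task 5 (Design): project_id=3 -> matches Nova
  - task 6 (Deploy): project_id=2 -> matches Atlas
All 6 rows appear; 1 has NULL project.

SQL:
SELECT a.name, b.name AS project
FROM tasks a
LEFT JOIN projects b ON a.project_id = b.id

Result:
name     | project
---------+--------
Migrate  | Aurora 
Plan     | Atlas  
Refactor | NULL   
Document | Atlas  
Design   | Nova   
Deploy   | Atlas  


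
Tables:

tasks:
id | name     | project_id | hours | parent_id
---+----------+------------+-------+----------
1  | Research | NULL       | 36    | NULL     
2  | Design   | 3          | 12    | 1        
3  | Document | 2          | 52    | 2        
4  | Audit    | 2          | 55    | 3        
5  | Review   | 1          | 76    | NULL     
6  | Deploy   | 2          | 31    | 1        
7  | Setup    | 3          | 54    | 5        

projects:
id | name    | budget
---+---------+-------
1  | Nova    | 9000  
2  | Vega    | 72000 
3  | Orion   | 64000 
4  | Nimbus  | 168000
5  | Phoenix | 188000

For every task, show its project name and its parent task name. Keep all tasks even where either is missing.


Two LEFT JOINs from the same base table tasks: one to projects via project_id, one to tasks itself via parent_id. Both are LEFT so every task is preserved.
Match against projects:
  - task 1 (Research): project_id=NULL, no match -> kept with NULL
  - task 2 (Design): project_id=3 -> matches Orion
  - task 3 (Document): project_id=2 -> matches Vega
  - task 4 (Audit): project_id=2 -> matches Vega
  - task 5 (Review): project_id=1 -> matches Nova
  - task 6 (Deploy): project_id=2 -> matches Vega
  - task 7 (Setup): project_id=3 -> matches Orion
Match against tasks (self):
  - task 1 (Research): parent_id=NULL -> NULL
  - task 2 (Design): parent_id=1 -> Research
  - task 3 (Document): parent_id=2 -> Design
  - task 4 (Audit): parent_id=3 -> Document
  - task 5 (Review): parent_id=NULL -> NULL
  - task 6 (Deploy): parent_id=1 -> Research
  - task 7 (Setup): parent_id=5 -> Review

SQL:
SELECT a.name, b.name AS project, c.name AS parent
FROM tasks a
LEFT JOIN projects b ON a.project_id = b.id
LEFT JOIN tasks c ON a.parent_id = c.id

Result:
name     | project | parent  
---------+---------+---------
Research | NULL    | NULL    
Design   | Orion   | Research
Document | Vega    | Design  
Audit    | Vega    | Document
Review   | Nova    | NULL    
Deploy   | Vega    | Research
Setup    | Orion   | Review  


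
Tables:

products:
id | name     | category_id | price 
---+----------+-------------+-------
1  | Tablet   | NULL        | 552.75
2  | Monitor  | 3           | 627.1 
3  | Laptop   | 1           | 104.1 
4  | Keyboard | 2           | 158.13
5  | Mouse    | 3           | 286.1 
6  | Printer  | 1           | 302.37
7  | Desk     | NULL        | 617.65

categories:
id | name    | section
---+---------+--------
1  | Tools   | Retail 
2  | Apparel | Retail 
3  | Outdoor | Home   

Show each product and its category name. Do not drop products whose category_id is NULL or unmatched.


LEFT JOIN keeps every row from products (the left table); where category_id has no match in categories, the category columns become NULL. Walk through each product:
  - product 1 (Tablet): category_id=NULL, no match -> kept with NULL
  - product 2 (Monitor): category_id=3 -> matches Outdoor
  - product 3 (Laptop): category_id=1 -> matches Tools
  - product 4 (Keyboard): category_id=2 -> matches Apparel
  - product 5 (Mouse): category_id=3 -> matches Outdoor
  - product 6 (Printer): category_id=1 -> matches Tools
  - product 7 (Desk): category_id=NULL, no match -> kept with NULL
All 7 rows appear; 2 have NULL category.

SQL:
SELECT a.name, b.name AS category
FROM products a
LEFT JOIN categories b ON a.category_id = b.id

Result:
name     | category
---------+---------
Tablet   | NULL    
Monitor  | Outdoor 
Laptop   | Tools   
Keyboard | Apparel 
Mouse    | Outdoor 
Printer  | Tools   
Desk     | NULL    


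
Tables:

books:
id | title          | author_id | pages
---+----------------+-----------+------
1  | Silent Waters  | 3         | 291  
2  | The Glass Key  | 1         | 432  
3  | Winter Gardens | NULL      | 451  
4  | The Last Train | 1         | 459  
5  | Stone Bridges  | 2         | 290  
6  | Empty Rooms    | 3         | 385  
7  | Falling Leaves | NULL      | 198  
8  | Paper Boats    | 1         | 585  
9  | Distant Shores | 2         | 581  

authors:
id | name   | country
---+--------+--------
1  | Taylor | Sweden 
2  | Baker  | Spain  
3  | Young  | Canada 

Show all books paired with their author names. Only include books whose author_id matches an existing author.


INNER JOIN keeps only books rows whose author_id matches an id in authors. Walk through each book:
  - book 1 (Silent Waters): author_id=3 -> matches Young
  - book 2 (The Glass Key): author_id=1 -> matches Taylor
  - book 3 (Winter Gardens): author_id=NULL, no match -> dropped
  - book 4 (The Last Train): author_id=1 -> matches Taylor
  - book 5 (Stone Bridges): author_id=2 -> matches Baker
  - book 6 (Empty Rooms): author_id=3 -> matches Young
  - book 7 (Falling Leaves): author_id=NULL, no match -> dropped
  - book 8 (Paper Boats): author_id=1 -> matches Taylor
  - book 9 (Distant Shores): author_id=2 -> matches Baker
So 2 of 9 rows are dropped.

SQL:
SELECT a.title, b.name AS author
FROM books a
INNER JOIN authors b ON a.author_id = b.id

Result:
title          | author
---------------+-------
Silent Waters  | Young 
The Glass Key  | Taylor
The Last Train | Taylor
Stone Bridges  | Baker 
Empty Rooms    | Young 
Paper Boats    | Taylor
Distant Shores | Baker 


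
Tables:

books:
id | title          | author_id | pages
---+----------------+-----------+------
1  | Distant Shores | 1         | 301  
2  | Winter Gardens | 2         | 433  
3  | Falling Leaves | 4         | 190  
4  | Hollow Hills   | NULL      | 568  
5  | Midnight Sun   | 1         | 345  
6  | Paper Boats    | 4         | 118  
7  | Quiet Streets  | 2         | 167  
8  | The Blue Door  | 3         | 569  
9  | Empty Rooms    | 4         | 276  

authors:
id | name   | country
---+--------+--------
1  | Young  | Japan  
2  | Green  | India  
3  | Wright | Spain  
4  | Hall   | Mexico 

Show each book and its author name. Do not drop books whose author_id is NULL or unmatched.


LEFT JOIN keeps every row from books (the left table); where author_id has no match in authors, the author columns become NULL. Walk through each book:
  - book 1 (Distant Shores): author_id=1 -> matches Young
  - book 2 (Winter Gardens): author_id=2 -> matches Green
  - book 3 (Falling Leaves): author_id=4 -> matches Hall
  - book 4 (Hollow Hills): author_id=NULL, no match -> kept with NULL
  - book 5 (Midnight Sun): author_id=1 -> matches Young
  - book 6 (Paper Boats): author_id=4 -> matches Hall
  - book 7 (Quiet Streets): author_id=2 -> matches Green
  - book 8 (The Blue Door): author_id=3 -> matches Wright
  - book 9 (Empty Rooms): author_id=4 -> matches Hall
All 9 rows appear; 1 has NULL author.

SQL:
SELECT a.title, b.name AS author
FROM books a
LEFT JOIN authors b ON a.author_id = b.id

Result:
title          | author
---------------+-------
Distant Shores | Young 
Winter Gardens | Green 
Falling Leaves | Hall  
Hollow Hills   | NULL  
Midnight Sun   | Young 
Paper Boats    | Hall  
Quiet Streets  | Green 
The Blue Door  | Wright
Empty Rooms    | Hall  


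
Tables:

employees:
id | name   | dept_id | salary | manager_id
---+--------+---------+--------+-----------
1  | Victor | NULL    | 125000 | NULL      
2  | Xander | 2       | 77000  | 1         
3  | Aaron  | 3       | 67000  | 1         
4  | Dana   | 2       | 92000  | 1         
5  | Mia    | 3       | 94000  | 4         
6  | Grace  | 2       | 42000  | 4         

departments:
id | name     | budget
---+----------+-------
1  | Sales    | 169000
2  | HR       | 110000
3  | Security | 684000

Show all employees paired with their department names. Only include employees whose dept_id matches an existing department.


INNER JOIN keeps only employees rows whose dept_id matches an id in departments. Walk through each employee:
  - employee 1 (Victor): dept_id=NULL, no match -> dropped
  - employee 2 (Xander): dept_id=2 -> matches HR
  - employee 3 (Aaron): dept_id=3 -> matches Security
  - employee 4 (Dana): dept_id=2 -> matches HR
  - employee 5 (Mia): dept_id=3 -> matches Security
  - employee 6 (Grace): dept_id=2 -> matches HR
So 1 of 6 rows is dropped.

SQL:
SELECT a.name, b.name AS department
FROM employees a
INNER JOIN departments b ON a.dept_id = b.id

Result:
name   | department
-------+-----------
Xander | HR        
Aaron  | Security  
Dana   | HR        
Mia    | Security  
Grace  | HR        


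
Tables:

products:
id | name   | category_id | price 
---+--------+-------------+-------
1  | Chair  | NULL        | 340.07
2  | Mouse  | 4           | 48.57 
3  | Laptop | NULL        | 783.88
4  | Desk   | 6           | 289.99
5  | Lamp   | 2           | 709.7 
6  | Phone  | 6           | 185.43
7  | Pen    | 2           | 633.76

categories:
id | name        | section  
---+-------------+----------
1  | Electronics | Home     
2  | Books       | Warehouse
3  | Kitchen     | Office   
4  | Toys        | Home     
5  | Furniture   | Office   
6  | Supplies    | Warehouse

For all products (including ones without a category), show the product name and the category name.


LEFT JOIN keeps every row from products (the left table); where category_id has no match in categories, the category columns become NULL. Walk through each product:
  - product 1 (Chair): category_id=NULL, no match -> kept with NULL
  - product 2 (Mouse): category_id=4 -> matches Toys
  - product 3 (Laptop): category_id=NULL, no match -> kept with NULL
  - product 4 (Desk): category_id=6 -> matches Supplies
  - product 5 (Lamp): category_id=2 -> matches Books
  - product 6 (Phone): category_id=6 -> matches Supplies
  - product 7 (Pen): category_id=2 -> matches Books
All 7 rows appear; 2 have NULL category.

SQL:
SELECT a.name, b.name AS category
FROM products a
LEFT JOIN categories b ON a.category_id = b.id

Result:
name   | category
-------+---------
Chair  | NULL    
Mouse  | Toys    
Laptop | NULL    
Desk   | Supplies
Lamp   | Books   
Phone  | Supplies
Pen    | Books   
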